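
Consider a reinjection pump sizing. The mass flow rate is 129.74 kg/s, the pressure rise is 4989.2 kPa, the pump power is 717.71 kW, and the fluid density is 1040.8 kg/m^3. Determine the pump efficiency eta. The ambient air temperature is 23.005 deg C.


eta = mdot * dP / (rho * P_pump)
eta = 129.74 * 4989.2 / (1040.8 * 717.71)
eta = 0.86654


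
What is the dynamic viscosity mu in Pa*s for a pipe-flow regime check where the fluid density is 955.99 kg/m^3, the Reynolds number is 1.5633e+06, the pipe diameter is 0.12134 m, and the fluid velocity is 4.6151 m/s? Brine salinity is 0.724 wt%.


mu = rho * vel * D / Re
mu = 955.99 * 4.6151 * 0.12134 / 1.5633e+06
mu = 0.00034245 Pa*s


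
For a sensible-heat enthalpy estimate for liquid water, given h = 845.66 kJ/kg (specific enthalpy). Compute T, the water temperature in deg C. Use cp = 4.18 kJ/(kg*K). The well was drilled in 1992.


T = h / cp
T = 845.66 / 4.18
T = 202.31 deg C


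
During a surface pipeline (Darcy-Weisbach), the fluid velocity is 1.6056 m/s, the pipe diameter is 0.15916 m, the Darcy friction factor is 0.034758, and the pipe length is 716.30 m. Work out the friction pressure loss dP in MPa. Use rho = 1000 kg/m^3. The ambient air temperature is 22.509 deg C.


dP = f * (L/D) * (rho*vel^2/2) / 1000
dP = 0.034758 * (716.30/0.15916) * (1000*1.6056^2/2) / 1000
dP = 201.6325 kPa
Convert: 201.6325 kPa * 0.001 = 0.20163 MPa
dP = 0.20163 MPa


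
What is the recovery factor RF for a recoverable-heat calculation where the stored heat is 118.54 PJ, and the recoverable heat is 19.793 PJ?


RF = Q_rec / Q_s
RF = 19.793 / 118.54
RF = 0.16697


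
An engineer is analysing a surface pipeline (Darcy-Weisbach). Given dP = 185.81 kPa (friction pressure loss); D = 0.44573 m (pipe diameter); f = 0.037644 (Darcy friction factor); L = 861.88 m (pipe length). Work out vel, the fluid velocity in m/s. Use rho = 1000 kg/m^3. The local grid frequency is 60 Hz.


vel = sqrt(dP*1000*2*D / (f*L*rho))
vel = sqrt(185.81*1000*2*0.44573 / (0.037644*861.88*1000))
vel = 2.2595 m/s


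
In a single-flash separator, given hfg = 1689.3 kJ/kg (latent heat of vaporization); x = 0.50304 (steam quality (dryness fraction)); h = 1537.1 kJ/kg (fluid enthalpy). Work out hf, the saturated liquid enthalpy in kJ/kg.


hf = h - x * hfg
hf = 1537.1 - 0.50304 * 1689.3
hf = 687.31 kJ/kg


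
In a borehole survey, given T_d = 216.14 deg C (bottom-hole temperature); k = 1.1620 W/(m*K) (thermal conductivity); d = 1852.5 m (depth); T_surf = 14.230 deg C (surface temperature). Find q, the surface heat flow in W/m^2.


Step 1: grad = (T_d - T_surf)/d * 1000 = (216.14 - 14.23)/1852.5 * 1000 = 108.9933 deg C/km
Step 2: q = k * grad / 1000 = 1.162 * 108.9933 / 1000 = 0.12665 W/m^2
q = 0.12665 W/m^2


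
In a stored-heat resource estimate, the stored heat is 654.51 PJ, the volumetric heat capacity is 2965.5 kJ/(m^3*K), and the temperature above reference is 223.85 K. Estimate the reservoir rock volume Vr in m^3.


Vr = Q_s * 1e12 / (rhoc * dT)
Vr = 654.51 * 1e12 / (2965.5 * 223.85)
Vr = 9.8596e+08 m^3


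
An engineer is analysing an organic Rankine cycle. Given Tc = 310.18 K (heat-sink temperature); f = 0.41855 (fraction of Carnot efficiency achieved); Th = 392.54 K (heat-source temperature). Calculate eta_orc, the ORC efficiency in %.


eta_orc = (1 - Tc/Th) * f * 100
eta_orc = (1 - 310.18/392.54) * 0.41855 * 100
eta_orc = 8.7817 %


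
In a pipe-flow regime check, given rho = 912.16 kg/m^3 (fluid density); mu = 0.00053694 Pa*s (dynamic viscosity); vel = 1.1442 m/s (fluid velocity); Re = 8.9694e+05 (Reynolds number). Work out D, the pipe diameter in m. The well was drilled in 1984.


D = Re * mu / (rho * vel)
D = 8.9694e+05 * 0.00053694 / (912.16 * 1.1442)
D = 0.46144 m


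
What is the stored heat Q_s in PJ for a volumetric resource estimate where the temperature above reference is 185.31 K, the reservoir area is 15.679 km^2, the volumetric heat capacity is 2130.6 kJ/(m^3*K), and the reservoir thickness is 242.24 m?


Step 1: Vr = A*1e6*hr = 15.679*1e6*242.24 = 3.798081e+09 m^3
Step 2: Q_s = Vr*rhoc*dT/1e12 = 3.798081e+09*2130.6*185.31/1e12 = 1499.6 PJ
Q_s = 1499.6 PJ


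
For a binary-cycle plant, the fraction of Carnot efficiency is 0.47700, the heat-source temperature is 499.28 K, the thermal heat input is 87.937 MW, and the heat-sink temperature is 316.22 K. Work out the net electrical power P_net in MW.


Step 1: eta = (1 - Tc/Th)*f = (1 - 316.22/499.28)*0.477 = 0.1748911
Step 2: P_net = eta * Q_in = 0.1748911 * 87.937 = 15.379 MW
P_net = 15.379 MW


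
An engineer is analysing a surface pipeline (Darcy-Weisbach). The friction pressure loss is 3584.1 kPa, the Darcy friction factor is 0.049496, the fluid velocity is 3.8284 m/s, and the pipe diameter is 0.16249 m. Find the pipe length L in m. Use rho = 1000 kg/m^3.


L = dP*1000*D / (f*rho*vel^2/2)
L = 3584.1*1000*0.16249 / (0.049496*1000*3.8284^2/2)
L = 1605.6 m


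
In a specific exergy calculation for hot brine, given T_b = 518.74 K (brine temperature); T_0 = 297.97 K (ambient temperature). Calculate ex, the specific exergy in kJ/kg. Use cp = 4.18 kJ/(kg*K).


ex = cp * ((T_b - T_0) - T_0 * ln(T_b/T_0))
ex = 4.18 * ((518.74 - 297.97) - 297.97 * ln(518.74/297.97))
ex = 232.29 kJ/kg


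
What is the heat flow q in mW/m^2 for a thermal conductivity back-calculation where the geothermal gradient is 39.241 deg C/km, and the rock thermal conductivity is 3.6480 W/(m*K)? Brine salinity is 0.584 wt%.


q = k * grad / 1000
q = 3.6480 * 39.241 / 1000
q = 0.1431512 W/m^2
Convert: 0.1431512 W/m^2 * 1000.0 = 143.15 mW/m^2
q = 143.15 mW/m^2


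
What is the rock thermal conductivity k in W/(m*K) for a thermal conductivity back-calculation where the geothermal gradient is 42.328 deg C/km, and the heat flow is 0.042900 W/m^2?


k = q / (grad / 1000)
k = 0.042900 / (42.328 / 1000)
k = 1.0135 W/(m*K)


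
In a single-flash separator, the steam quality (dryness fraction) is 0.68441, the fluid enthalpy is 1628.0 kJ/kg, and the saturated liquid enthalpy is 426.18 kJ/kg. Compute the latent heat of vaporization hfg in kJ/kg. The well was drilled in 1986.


hfg = (h - hf) / x
hfg = (1628.0 - 426.18) / 0.68441
hfg = 1756.0 kJ/kg


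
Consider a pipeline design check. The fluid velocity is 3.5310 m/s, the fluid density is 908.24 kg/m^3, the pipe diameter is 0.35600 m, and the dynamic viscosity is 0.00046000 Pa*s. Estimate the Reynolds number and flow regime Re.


Step 1: Re = rho*vel*D/mu = 908.24*3.531*0.356/0.00046 = 2.4819e+06
Step 2: Re = 2.4819e+06 > 4000, so flow is turbulent.
Re = 2.4819e+06 (turbulent)


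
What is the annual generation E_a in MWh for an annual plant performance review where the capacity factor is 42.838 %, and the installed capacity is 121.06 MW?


E_a = CF / 100 * cap * 8760
E_a = 42.838 / 100 * 121.06 * 8760
E_a = 4.5429e+05 MWh


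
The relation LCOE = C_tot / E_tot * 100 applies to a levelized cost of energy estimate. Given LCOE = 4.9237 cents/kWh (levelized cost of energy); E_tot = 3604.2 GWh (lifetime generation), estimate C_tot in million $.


C_tot = LCOE / 100 * E_tot
C_tot = 4.9237 / 100 * 3604.2
C_tot = 177.46 million $


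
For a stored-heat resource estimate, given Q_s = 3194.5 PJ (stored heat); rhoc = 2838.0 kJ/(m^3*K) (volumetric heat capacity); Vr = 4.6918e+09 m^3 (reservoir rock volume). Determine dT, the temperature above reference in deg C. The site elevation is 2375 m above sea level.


dT = Q_s * 1e12 / (Vr * rhoc)
dT = 3194.5 * 1e12 / (4.6918e+09 * 2838.0)
dT = 239.9115 K
Convert (temperature difference, 1 K = 1 deg C): 239.9115 K = 239.9115 deg C
dT = 239.91 deg C


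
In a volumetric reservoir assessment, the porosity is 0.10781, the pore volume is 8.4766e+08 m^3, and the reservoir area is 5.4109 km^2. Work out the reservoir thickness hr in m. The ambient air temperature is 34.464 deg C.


hr = Vp / (A * 1e6 * phi)
hr = 8.4766e+08 / (5.4109 * 1e6 * 0.10781)
hr = 1453.1 m


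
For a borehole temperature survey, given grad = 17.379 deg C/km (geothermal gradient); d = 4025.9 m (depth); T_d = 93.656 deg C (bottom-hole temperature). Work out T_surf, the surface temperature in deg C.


T_surf = T_d - grad * d / 1000
T_surf = 93.656 - 17.379 * 4025.9 / 1000
T_surf = 23.690 deg C


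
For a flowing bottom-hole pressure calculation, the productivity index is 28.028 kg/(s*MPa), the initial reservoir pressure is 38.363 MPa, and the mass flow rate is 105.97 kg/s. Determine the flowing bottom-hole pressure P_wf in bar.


P_wf = P_i - mdot / PI
P_wf = 38.363 - 105.97 / 28.028
P_wf = 34.58214 MPa
Convert: 34.58214 MPa * 10.0 = 345.82 bar
P_wf = 345.82 bar


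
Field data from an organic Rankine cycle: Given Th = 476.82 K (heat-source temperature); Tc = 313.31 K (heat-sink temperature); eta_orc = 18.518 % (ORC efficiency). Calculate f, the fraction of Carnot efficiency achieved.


f = (eta_orc/100) / (1 - Tc/Th)
f = (18.518/100) / (1 - 313.31/476.82)
f = 0.54001


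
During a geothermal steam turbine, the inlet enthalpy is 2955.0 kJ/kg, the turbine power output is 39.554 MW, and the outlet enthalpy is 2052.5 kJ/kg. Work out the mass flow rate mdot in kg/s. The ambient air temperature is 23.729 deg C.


mdot = P * 1000 / (h_in - h_out)
mdot = 39.554 * 1000 / (2955.0 - 2052.5)
mdot = 43.827 kg/s


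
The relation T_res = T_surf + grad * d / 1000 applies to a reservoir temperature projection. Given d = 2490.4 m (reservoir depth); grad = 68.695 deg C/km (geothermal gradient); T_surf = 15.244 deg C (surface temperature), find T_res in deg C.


T_res = T_surf + grad * d / 1000
T_res = 15.244 + 68.695 * 2490.4 / 1000
T_res = 186.32 deg C


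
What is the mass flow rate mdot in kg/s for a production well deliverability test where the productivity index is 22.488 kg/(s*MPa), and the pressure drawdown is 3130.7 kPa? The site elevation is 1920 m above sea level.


mdot = PI * dP / 1000
mdot = 22.488 * 3130.7 / 1000
mdot = 70.403 kg/s


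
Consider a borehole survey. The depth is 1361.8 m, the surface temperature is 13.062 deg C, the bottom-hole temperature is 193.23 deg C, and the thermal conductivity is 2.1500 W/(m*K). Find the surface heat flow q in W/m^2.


Step 1: grad = (T_d - T_surf)/d * 1000 = (193.23 - 13.062)/1361.8 * 1000 = 132.3014 deg C/km
Step 2: q = k * grad / 1000 = 2.15 * 132.3014 / 1000 = 0.28445 W/m^2
q = 0.28445 W/m^2


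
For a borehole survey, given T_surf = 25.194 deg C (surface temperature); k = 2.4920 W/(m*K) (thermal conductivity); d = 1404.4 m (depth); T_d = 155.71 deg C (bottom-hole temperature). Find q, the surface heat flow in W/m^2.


Step 1: grad = (T_d - T_surf)/d * 1000 = (155.71 - 25.194)/1404.4 * 1000 = 92.93364 deg C/km
Step 2: q = k * grad / 1000 = 2.492 * 92.93364 / 1000 = 0.23159 W/m^2
q = 0.23159 W/m^2


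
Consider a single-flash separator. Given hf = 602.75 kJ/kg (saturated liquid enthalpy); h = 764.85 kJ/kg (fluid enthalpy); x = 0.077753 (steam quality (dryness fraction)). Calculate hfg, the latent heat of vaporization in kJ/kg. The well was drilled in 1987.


hfg = (h - hf) / x
hfg = (764.85 - 602.75) / 0.077753
hfg = 2084.8 kJ/kg


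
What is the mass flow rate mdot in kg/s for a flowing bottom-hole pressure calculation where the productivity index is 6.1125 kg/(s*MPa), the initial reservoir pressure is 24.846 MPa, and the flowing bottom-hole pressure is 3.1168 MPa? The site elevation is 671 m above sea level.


mdot = (P_i - P_wf) * PI
mdot = (24.846 - 3.1168) * 6.1125
mdot = 132.82 kg/s


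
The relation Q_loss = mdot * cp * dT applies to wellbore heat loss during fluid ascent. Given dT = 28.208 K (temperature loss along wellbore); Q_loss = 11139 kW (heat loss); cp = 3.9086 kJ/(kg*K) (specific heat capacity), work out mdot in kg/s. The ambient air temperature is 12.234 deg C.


mdot = Q_loss / (cp * dT)
mdot = 11139 / (3.9086 * 28.208)
mdot = 101.03 kg/s


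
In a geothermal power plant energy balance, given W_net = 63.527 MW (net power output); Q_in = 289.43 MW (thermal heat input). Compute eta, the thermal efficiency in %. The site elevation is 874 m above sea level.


eta = W_net / Q_in * 100
eta = 63.527 / 289.43 * 100
eta = 21.949 %


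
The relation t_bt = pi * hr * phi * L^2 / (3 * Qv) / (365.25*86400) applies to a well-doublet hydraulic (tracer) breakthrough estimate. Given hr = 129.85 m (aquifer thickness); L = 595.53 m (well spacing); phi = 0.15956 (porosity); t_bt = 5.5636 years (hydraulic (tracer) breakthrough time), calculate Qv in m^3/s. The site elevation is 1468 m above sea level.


Qv = pi*hr*phi*L^2 / (3*t_bt*365.25*86400)
Qv = pi*129.85*0.15956*595.53^2 / (3*5.5636*365.25*86400)
Qv = 0.043827 m^3/s


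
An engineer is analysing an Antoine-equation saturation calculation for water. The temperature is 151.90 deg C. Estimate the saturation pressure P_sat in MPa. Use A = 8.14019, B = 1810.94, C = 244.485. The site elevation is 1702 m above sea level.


P_sat = 10^(A - B/(C + T)) / 760 * 0.101325
P_sat = 10^(8.14019 - 1810.94/(244.485 + 151.90)) / 760 * 0.101325
P_sat = 0.49711 MPa


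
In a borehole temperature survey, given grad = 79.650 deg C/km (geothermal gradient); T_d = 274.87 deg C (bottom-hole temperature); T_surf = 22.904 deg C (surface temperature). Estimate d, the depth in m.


d = (T_d - T_surf) / grad * 1000
d = (274.87 - 22.904) / 79.650 * 1000
d = 3163.4 m


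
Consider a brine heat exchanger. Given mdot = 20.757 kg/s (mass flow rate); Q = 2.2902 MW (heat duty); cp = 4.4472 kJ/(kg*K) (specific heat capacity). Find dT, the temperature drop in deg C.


dT = Q * 1000 / (mdot * cp)
dT = 2.2902 * 1000 / (20.757 * 4.4472)
dT = 24.80974 K
Convert (temperature difference, 1 K = 1 deg C): 24.80974 K = 24.80974 deg C
dT = 24.810 deg C


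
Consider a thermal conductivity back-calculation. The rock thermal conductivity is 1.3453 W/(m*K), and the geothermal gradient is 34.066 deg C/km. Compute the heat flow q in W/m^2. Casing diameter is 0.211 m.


q = k * grad / 1000
q = 1.3453 * 34.066 / 1000
q = 0.045829 W/m^2


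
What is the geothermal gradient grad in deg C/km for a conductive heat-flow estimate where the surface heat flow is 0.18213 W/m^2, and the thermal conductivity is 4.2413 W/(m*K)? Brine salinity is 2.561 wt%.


grad = q * 1000 / k
grad = 0.18213 * 1000 / 4.2413
grad = 42.942 deg C/km


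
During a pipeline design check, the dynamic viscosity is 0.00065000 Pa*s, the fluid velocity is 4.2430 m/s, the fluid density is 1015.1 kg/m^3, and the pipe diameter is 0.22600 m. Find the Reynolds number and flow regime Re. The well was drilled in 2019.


Step 1: Re = rho*vel*D/mu = 1015.1*4.243*0.226/0.00065 = 1.4975e+06
Step 2: Re = 1.4975e+06 > 4000, so flow is turbulent.
Re = 1.4975e+06 (turbulent)


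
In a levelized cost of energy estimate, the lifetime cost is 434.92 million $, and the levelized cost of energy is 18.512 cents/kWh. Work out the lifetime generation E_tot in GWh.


E_tot = C_tot / LCOE * 100
E_tot = 434.92 / 18.512 * 100
E_tot = 2349.4 GWh


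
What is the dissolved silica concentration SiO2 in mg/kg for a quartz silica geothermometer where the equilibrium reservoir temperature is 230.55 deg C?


SiO2 = 10^(5.19 - 1309/(T_eq + 273.15))
SiO2 = 10^(5.19 - 1309/(230.55 + 273.15))
SiO2 = 390.15 mg/kg


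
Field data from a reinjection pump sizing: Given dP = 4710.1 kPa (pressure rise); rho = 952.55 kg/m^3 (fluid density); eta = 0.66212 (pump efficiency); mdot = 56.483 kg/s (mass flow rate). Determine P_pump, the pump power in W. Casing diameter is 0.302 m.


P_pump = mdot * dP / (rho * eta)
P_pump = 56.483 * 4710.1 / (952.55 * 0.66212)
P_pump = 421.8163 kW
Convert: 421.8163 kW * 1000.0 = 4.2182e+05 W
P_pump = 4.2182e+05 W


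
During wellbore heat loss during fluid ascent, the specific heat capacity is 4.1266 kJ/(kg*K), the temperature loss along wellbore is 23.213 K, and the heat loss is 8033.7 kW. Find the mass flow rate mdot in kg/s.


mdot = Q_loss / (cp * dT)
mdot = 8033.7 / (4.1266 * 23.213)
mdot = 83.867 kg/s


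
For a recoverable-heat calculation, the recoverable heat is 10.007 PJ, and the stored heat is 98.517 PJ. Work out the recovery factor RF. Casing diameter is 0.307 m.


RF = Q_rec / Q_s
RF = 10.007 / 98.517
RF = 0.10158


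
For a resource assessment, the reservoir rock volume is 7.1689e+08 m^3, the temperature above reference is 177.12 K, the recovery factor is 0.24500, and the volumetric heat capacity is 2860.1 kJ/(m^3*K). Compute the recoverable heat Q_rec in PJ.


Step 1: Q_s = Vr*rhoc*dT/1e12 = 7.1689e+08*2860.1*177.12/1e12 = 363.1628 PJ
Step 2: Q_rec = Q_s * RF = 363.1628 * 0.245 = 88.975 PJ
Q_rec = 88.975 PJ


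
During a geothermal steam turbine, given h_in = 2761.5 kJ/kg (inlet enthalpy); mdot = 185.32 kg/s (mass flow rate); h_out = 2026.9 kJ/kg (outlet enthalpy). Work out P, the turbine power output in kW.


P = mdot * (h_in - h_out) / 1000
P = 185.32 * (2761.5 - 2026.9) / 1000
P = 136.1361 MW
Convert: 136.1361 MW * 1000.0 = 1.3614e+05 kW
P = 1.3614e+05 kW


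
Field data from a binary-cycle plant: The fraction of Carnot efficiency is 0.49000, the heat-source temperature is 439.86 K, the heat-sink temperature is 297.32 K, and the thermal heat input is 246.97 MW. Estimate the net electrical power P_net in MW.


Step 1: eta = (1 - Tc/Th)*f = (1 - 297.32/439.86)*0.49 = 0.1587883
Step 2: P_net = eta * Q_in = 0.1587883 * 246.97 = 39.216 MW
P_net = 39.216 MW


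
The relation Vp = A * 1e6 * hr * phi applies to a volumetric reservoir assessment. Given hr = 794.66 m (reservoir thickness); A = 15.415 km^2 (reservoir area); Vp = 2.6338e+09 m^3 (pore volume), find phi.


phi = Vp / (A * 1e6 * hr)
phi = 2.6338e+09 / (15.415 * 1e6 * 794.66)
phi = 0.21501


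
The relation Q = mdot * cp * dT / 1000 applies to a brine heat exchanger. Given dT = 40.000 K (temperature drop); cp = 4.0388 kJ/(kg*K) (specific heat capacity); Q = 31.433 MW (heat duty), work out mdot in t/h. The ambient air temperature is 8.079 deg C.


mdot = Q * 1000 / (cp * dT)
mdot = 31.433 * 1000 / (4.0388 * 40.000)
mdot = 194.5689 kg/s
Convert: 194.5689 kg/s * 3.6 = 700.45 t/h
mdot = 700.45 t/h


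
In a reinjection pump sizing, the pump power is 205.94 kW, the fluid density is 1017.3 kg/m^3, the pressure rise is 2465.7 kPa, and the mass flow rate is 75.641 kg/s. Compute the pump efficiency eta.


eta = mdot * dP / (rho * P_pump)
eta = 75.641 * 2465.7 / (1017.3 * 205.94)
eta = 0.89024


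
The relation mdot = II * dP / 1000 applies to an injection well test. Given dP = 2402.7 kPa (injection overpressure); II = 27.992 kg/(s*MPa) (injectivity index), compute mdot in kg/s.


mdot = II * dP / 1000
mdot = 27.992 * 2402.7 / 1000
mdot = 67.256 kg/s


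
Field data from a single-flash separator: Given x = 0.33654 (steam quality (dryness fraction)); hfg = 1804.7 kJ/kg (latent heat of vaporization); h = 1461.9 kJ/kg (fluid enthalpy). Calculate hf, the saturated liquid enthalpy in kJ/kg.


hf = h - x * hfg
hf = 1461.9 - 0.33654 * 1804.7
hf = 854.55 kJ/kg


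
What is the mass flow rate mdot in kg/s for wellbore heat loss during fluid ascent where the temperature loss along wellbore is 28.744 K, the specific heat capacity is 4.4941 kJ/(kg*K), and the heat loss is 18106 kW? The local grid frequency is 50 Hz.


mdot = Q_loss / (cp * dT)
mdot = 18106 / (4.4941 * 28.744)
mdot = 140.16 kg/s


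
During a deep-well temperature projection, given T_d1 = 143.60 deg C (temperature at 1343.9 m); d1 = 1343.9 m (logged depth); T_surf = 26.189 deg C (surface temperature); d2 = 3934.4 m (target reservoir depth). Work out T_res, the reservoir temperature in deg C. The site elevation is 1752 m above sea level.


Step 1: grad = (T_d1 - T_surf)/d1 * 1000 = (143.6 - 26.189)/1343.9 * 1000 = 87.36588 deg C/km
Step 2: T_res = T_surf + grad*d2/1000 = 26.189 + 87.36588*3934.4/1000 = 369.92 deg C
T_res = 369.92 deg C


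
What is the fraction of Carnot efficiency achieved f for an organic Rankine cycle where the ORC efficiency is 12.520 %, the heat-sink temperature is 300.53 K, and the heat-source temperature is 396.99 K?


f = (eta_orc/100) / (1 - Tc/Th)
f = (12.520/100) / (1 - 300.53/396.99)
f = 0.51527


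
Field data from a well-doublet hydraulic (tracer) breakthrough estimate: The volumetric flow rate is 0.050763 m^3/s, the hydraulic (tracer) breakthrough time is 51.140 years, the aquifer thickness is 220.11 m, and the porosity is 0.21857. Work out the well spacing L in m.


L = sqrt(t_bt*365.25*86400*3*Qv / (pi*hr*phi))
L = sqrt(51.140*365.25*86400*3*0.050763 / (pi*220.11*0.21857))
L = 1275.2 m


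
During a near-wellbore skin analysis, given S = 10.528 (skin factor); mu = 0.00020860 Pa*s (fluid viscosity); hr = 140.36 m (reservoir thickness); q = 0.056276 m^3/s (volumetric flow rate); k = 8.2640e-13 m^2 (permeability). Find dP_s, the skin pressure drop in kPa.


dP_s = S * q * mu / (2*pi*k*hr) / 1000
dP_s = 10.528 * 0.056276 * 0.00020860 / (2*pi*8.2640e-13*140.36) / 1000
dP_s = 169.58 kPa


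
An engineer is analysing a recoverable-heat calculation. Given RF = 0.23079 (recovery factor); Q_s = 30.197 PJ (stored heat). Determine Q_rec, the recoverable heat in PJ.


Q_rec = Q_s * RF
Q_rec = 30.197 * 0.23079
Q_rec = 6.9692 PJ


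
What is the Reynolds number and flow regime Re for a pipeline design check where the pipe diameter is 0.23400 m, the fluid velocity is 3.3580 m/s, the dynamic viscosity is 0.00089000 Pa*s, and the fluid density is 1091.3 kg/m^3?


Step 1: Re = rho*vel*D/mu = 1091.3*3.358*0.234/0.00089 = 9.6350e+05
Step 2: Re = 9.6350e+05 > 4000, so flow is turbulent.
Re = 9.6350e+05 (turbulent)


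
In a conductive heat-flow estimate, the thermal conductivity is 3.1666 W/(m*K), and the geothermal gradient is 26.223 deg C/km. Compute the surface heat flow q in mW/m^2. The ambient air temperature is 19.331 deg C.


q = k * grad / 1000
q = 3.1666 * 26.223 / 1000
q = 0.08303775 W/m^2
Convert: 0.08303775 W/m^2 * 1000.0 = 83.038 mW/m^2
q = 83.038 mW/m^2


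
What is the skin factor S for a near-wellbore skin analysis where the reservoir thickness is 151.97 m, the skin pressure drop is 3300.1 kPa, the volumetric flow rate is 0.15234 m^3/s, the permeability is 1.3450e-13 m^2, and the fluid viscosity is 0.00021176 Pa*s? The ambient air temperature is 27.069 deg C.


S = dP_s * 1000 * 2*pi*k*hr / (q*mu)
S = 3300.1 * 1000 * 2*pi*1.3450e-13*151.97 / (0.15234*0.00021176)
S = 13.138


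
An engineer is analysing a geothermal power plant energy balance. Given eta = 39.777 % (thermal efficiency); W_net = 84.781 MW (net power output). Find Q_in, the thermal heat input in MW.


Q_in = W_net / (eta / 100)
Q_in = 84.781 / (39.777 / 100)
Q_in = 213.14 MW


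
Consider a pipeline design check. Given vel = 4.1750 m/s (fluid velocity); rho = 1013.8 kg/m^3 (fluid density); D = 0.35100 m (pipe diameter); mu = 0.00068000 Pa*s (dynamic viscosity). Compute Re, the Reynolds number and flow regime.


Step 1: Re = rho*vel*D/mu = 1013.8*4.175*0.351/0.00068 = 2.1848e+06
Step 2: Re = 2.1848e+06 > 4000, so flow is turbulent.
Re = 2.1848e+06 (turbulent)


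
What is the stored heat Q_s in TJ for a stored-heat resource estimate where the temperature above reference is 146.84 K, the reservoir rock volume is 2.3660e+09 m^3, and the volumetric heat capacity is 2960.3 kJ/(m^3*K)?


Q_s = Vr * rhoc * dT / 1e12
Q_s = 2.3660e+09 * 2960.3 * 146.84 / 1e12
Q_s = 1028.478 PJ
Convert: 1028.478 PJ * 1000.0 = 1.0285e+06 TJ
Q_s = 1.0285e+06 TJ


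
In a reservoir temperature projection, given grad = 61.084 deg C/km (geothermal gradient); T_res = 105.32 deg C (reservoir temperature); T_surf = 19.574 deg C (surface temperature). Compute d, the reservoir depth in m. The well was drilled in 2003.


d = (T_res - T_surf) / grad * 1000
d = (105.32 - 19.574) / 61.084 * 1000
d = 1403.7 m


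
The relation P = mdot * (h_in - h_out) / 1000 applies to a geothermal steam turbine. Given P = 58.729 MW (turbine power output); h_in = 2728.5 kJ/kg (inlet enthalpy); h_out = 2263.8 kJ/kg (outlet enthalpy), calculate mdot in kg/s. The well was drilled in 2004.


mdot = P * 1000 / (h_in - h_out)
mdot = 58.729 * 1000 / (2728.5 - 2263.8)
mdot = 126.38 kg/s


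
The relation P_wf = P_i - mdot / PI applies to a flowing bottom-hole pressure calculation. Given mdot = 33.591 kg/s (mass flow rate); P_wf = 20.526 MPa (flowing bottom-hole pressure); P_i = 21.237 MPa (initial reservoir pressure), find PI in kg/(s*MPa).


PI = mdot / (P_i - P_wf)
PI = 33.591 / (21.237 - 20.526)
PI = 47.245 kg/(s*MPa)


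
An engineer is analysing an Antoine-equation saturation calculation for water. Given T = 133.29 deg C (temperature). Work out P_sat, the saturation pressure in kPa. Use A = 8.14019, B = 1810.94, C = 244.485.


P_sat = 10^(A - B/(C + T)) / 760 * 0.101325
P_sat = 10^(8.14019 - 1810.94/(244.485 + 133.29)) / 760 * 0.101325
P_sat = 0.2960691 MPa
Convert: 0.2960691 MPa * 1000.0 = 296.07 kPa
P_sat = 296.07 kPa


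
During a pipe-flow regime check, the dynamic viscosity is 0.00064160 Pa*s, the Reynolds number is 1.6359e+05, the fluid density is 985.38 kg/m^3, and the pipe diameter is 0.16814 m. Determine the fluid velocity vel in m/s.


vel = Re * mu / (rho * D)
vel = 1.6359e+05 * 0.00064160 / (985.38 * 0.16814)
vel = 0.63350 m/s


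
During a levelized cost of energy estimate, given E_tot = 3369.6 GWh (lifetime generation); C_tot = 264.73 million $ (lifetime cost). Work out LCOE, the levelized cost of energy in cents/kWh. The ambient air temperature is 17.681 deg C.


LCOE = C_tot / E_tot * 100
LCOE = 264.73 / 3369.6 * 100
LCOE = 7.8564 cents/kWh


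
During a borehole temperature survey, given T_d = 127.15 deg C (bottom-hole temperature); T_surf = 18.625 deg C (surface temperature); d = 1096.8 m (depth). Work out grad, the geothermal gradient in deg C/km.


grad = (T_d - T_surf) / d * 1000
grad = (127.15 - 18.625) / 1096.8 * 1000
grad = 98.947 deg C/km


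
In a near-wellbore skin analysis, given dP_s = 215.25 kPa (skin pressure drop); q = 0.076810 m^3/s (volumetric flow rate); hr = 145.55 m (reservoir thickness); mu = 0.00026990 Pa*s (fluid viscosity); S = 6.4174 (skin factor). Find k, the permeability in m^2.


k = S*q*mu / (2*pi*dP_s*1000*hr)
k = 6.4174*0.076810*0.00026990 / (2*pi*215.25*1000*145.55)
k = 6.7584e-13 m^2


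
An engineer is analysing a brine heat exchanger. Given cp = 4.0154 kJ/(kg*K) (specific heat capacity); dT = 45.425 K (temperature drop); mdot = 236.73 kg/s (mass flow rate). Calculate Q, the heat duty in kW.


Q = mdot * cp * dT / 1000
Q = 236.73 * 4.0154 * 45.425 / 1000
Q = 43.17944 MW
Convert: 43.17944 MW * 1000.0 = 43179 kW
Q = 43179 kW


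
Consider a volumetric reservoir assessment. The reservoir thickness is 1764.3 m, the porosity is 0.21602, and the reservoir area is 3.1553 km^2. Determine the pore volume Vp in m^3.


Vp = A * 1e6 * hr * phi
Vp = 3.1553 * 1e6 * 1764.3 * 0.21602
Vp = 1.2026e+09 m^3


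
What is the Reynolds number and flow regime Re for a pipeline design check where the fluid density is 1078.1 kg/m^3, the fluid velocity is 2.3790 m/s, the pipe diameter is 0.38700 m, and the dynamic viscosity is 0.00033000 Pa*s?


Step 1: Re = rho*vel*D/mu = 1078.1*2.379*0.387/0.00033 = 3.0078e+06
Step 2: Re = 3.0078e+06 > 4000, so flow is turbulent.
Re = 3.0078e+06 (turbulent)


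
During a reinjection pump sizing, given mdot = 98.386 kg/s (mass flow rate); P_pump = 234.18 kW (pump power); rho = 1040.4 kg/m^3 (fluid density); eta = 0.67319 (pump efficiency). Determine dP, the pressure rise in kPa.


dP = P_pump * rho * eta / mdot
dP = 234.18 * 1040.4 * 0.67319 / 98.386
dP = 1667.1 kPa


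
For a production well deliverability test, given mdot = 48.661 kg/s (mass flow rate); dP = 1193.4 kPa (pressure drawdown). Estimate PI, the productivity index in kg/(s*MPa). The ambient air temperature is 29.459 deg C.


PI = mdot * 1000 / dP
PI = 48.661 * 1000 / 1193.4
PI = 40.775 kg/(s*MPa)


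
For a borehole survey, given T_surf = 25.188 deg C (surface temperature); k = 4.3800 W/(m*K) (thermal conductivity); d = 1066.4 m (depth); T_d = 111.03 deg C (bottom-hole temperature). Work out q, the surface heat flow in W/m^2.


Step 1: grad = (T_d - T_surf)/d * 1000 = (111.03 - 25.188)/1066.4 * 1000 = 80.49700 deg C/km
Step 2: q = k * grad / 1000 = 4.38 * 80.49700 / 1000 = 0.35258 W/m^2
q = 0.35258 W/m^2


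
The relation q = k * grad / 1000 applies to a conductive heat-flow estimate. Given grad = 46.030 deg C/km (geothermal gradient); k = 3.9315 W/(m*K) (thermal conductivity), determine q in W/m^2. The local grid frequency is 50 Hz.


q = k * grad / 1000
q = 3.9315 * 46.030 / 1000
q = 0.18097 W/m^2


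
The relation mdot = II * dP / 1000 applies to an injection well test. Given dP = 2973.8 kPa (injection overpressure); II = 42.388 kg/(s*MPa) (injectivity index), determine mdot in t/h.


mdot = II * dP / 1000
mdot = 42.388 * 2973.8 / 1000
mdot = 126.0534 kg/s
Convert: 126.0534 kg/s * 3.6 = 453.79 t/h
mdot = 453.79 t/h


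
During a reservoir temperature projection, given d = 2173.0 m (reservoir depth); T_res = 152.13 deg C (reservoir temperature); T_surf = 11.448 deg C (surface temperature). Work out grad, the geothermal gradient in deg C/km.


grad = (T_res - T_surf) / d * 1000
grad = (152.13 - 11.448) / 2173.0 * 1000
grad = 64.741 deg C/km


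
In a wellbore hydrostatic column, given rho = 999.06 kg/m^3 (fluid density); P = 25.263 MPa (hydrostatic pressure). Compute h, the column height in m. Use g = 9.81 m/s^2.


h = P * 1e6 / (g * rho)
h = 25.263 * 1e6 / (9.81 * 999.06)
h = 2577.7 m


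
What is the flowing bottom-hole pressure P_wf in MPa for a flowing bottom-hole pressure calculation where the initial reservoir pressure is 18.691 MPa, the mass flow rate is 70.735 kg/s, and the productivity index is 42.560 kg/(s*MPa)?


P_wf = P_i - mdot / PI
P_wf = 18.691 - 70.735 / 42.560
P_wf = 17.029 MPa


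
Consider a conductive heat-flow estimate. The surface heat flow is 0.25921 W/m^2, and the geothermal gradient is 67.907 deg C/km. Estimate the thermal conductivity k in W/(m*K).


k = q * 1000 / grad
k = 0.25921 * 1000 / 67.907
k = 3.8171 W/(m*K)


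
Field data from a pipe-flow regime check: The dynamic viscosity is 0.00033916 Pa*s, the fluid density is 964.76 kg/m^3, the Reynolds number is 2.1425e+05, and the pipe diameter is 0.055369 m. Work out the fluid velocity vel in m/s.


vel = Re * mu / (rho * D)
vel = 2.1425e+05 * 0.00033916 / (964.76 * 0.055369)
vel = 1.3603 m/s


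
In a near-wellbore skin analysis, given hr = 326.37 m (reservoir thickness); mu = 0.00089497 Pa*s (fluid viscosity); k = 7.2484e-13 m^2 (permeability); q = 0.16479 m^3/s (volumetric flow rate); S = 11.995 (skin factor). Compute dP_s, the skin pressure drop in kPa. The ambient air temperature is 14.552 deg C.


dP_s = S * q * mu / (2*pi*k*hr) / 1000
dP_s = 11.995 * 0.16479 * 0.00089497 / (2*pi*7.2484e-13*326.37) / 1000
dP_s = 1190.2 kPa


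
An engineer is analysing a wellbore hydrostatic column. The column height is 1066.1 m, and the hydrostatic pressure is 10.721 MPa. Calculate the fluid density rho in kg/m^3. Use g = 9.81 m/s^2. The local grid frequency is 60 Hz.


rho = P * 1e6 / (g * h)
rho = 10.721 * 1e6 / (9.81 * 1066.1)
rho = 1025.1 kg/m^3


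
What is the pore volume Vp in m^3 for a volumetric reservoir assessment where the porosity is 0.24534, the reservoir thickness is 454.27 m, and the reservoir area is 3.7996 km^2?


Vp = A * 1e6 * hr * phi
Vp = 3.7996 * 1e6 * 454.27 * 0.24534
Vp = 4.2347e+08 m^3


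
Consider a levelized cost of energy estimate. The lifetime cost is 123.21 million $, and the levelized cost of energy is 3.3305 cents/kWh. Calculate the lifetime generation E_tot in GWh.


E_tot = C_tot / LCOE * 100
E_tot = 123.21 / 3.3305 * 100
E_tot = 3699.4 GWh


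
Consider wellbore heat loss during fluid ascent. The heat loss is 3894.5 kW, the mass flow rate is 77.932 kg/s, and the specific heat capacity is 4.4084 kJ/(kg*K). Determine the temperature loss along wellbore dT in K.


dT = Q_loss / (mdot * cp)
dT = 3894.5 / (77.932 * 4.4084)
dT = 11.336 K


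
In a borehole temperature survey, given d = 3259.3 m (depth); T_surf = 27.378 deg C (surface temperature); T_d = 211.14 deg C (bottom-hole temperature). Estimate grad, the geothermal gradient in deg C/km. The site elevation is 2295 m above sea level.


grad = (T_d - T_surf) / d * 1000
grad = (211.14 - 27.378) / 3259.3 * 1000
grad = 56.381 deg C/km


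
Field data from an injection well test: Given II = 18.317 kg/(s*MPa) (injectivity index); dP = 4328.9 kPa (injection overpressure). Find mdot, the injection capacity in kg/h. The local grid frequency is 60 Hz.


mdot = II * dP / 1000
mdot = 18.317 * 4328.9 / 1000
mdot = 79.29246 kg/s
Convert: 79.29246 kg/s * 3600.0 = 2.8545e+05 kg/h
mdot = 2.8545e+05 kg/h


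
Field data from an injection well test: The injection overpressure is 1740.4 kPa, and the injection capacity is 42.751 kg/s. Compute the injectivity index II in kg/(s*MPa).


II = mdot * 1000 / dP
II = 42.751 * 1000 / 1740.4
II = 24.564 kg/(s*MPa)


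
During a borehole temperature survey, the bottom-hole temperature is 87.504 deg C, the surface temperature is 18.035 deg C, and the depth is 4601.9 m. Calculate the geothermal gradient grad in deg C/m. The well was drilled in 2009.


grad = (T_d - T_surf) / d * 1000
grad = (87.504 - 18.035) / 4601.9 * 1000
grad = 15.09572 deg C/km
Convert: 15.09572 deg C/km * 0.001 = 0.015096 deg C/m
grad = 0.015096 deg C/m


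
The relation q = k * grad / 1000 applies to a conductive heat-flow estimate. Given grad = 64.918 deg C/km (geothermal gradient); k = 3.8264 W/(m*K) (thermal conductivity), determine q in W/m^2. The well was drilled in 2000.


q = k * grad / 1000
q = 3.8264 * 64.918 / 1000
q = 0.24840 W/m^2


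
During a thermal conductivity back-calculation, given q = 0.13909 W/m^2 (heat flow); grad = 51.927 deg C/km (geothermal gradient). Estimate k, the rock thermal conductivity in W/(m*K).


k = q / (grad / 1000)
k = 0.13909 / (51.927 / 1000)
k = 2.6786 W/(m*K)


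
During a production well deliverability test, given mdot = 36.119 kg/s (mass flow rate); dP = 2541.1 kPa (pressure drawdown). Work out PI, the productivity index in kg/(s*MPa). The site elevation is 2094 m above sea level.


PI = mdot * 1000 / dP
PI = 36.119 * 1000 / 2541.1
PI = 14.214 kg/(s*MPa)


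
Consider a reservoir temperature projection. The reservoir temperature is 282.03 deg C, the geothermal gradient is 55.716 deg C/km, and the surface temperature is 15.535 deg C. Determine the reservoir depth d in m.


d = (T_res - T_surf) / grad * 1000
d = (282.03 - 15.535) / 55.716 * 1000
d = 4783.1 m


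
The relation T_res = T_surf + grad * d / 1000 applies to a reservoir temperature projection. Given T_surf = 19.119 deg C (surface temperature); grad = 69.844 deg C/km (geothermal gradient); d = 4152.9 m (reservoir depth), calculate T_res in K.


T_res = T_surf + grad * d / 1000
T_res = 19.119 + 69.844 * 4152.9 / 1000
T_res = 309.1741 deg C
Convert to K: 309.1741 + 273.15 = 582.32 K
T_res = 582.32 K


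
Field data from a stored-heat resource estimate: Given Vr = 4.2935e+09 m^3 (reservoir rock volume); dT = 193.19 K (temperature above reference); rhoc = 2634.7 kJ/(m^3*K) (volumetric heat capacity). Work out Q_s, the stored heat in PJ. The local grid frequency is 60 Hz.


Q_s = Vr * rhoc * dT / 1e12
Q_s = 4.2935e+09 * 2634.7 * 193.19 / 1e12
Q_s = 2185.4 PJ


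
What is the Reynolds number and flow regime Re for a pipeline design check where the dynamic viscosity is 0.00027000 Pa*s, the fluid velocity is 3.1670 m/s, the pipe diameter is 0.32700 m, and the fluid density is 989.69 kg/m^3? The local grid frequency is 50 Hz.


Step 1: Re = rho*vel*D/mu = 989.69*3.167*0.327/0.00027 = 3.7960e+06
Step 2: Re = 3.7960e+06 > 4000, so flow is turbulent.
Re = 3.7960e+06 (turbulent)


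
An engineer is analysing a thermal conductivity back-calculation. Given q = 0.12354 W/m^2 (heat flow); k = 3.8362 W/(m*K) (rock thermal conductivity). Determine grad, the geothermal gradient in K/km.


grad = q / k * 1000
grad = 0.12354 / 3.8362 * 1000
grad = 32.20374 deg C/km
Convert: 32.20374 deg C/km * 1.0 = 32.204 K/km
grad = 32.204 K/km


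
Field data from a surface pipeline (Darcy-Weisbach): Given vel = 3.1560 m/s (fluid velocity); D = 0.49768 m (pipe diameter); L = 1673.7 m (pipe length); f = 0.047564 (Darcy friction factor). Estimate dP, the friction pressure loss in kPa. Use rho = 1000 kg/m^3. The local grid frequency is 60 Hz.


dP = f * (L/D) * (rho*vel^2/2) / 1000
dP = 0.047564 * (1673.7/0.49768) * (1000*3.1560^2/2) / 1000
dP = 796.62 kPa


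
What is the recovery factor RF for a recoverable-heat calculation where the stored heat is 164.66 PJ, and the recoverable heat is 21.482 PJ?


RF = Q_rec / Q_s
RF = 21.482 / 164.66
RF = 0.13046


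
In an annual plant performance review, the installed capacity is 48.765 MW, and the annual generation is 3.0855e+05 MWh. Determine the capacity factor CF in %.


CF = E_a / (cap * 8760) * 100
CF = 3.0855e+05 / (48.765 * 8760) * 100
CF = 72.229 %


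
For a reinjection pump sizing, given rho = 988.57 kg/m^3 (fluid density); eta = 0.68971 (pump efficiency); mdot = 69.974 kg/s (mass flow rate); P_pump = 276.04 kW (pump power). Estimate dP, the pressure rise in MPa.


dP = P_pump * rho * eta / mdot
dP = 276.04 * 988.57 * 0.68971 / 69.974
dP = 2689.734 kPa
Convert: 2689.734 kPa * 0.001 = 2.6897 MPa
dP = 2.6897 MPa


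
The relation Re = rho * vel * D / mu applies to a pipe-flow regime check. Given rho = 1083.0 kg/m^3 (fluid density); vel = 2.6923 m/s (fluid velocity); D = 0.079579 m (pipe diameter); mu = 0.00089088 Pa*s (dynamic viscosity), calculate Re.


Re = rho * vel * D / mu
Re = 1083.0 * 2.6923 * 0.079579 / 0.00089088
Re = 2.6045e+05


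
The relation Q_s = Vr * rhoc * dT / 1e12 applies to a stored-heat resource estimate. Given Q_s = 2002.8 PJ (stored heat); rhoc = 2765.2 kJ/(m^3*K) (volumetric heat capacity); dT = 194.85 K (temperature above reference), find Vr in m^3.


Vr = Q_s * 1e12 / (rhoc * dT)
Vr = 2002.8 * 1e12 / (2765.2 * 194.85)
Vr = 3.7172e+09 m^3


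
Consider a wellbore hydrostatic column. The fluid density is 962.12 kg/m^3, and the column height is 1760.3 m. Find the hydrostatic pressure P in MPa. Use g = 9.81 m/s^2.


P = rho * g * h / 1e6
P = 962.12 * 9.81 * 1760.3 / 1e6
P = 16.614 MPa


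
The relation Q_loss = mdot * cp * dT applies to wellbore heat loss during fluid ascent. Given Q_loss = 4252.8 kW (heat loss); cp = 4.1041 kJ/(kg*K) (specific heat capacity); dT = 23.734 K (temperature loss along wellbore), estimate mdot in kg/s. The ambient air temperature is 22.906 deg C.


mdot = Q_loss / (cp * dT)
mdot = 4252.8 / (4.1041 * 23.734)
mdot = 43.660 kg/s


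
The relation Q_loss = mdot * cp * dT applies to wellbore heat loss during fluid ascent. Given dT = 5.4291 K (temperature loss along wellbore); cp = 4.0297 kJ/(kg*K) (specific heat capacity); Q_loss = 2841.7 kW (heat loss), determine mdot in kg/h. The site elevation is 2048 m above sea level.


mdot = Q_loss / (cp * dT)
mdot = 2841.7 / (4.0297 * 5.4291)
mdot = 129.8906 kg/s
Convert: 129.8906 kg/s * 3600.0 = 4.6761e+05 kg/h
mdot = 4.6761e+05 kg/h


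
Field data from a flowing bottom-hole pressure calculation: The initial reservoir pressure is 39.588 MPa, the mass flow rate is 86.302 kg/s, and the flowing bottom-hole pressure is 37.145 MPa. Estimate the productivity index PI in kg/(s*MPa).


PI = mdot / (P_i - P_wf)
PI = 86.302 / (39.588 - 37.145)
PI = 35.326 kg/(s*MPa)


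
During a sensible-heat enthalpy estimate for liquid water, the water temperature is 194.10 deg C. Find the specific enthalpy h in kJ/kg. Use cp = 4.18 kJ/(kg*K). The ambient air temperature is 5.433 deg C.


h = cp * T
h = 4.18 * 194.10
h = 811.34 kJ/kg


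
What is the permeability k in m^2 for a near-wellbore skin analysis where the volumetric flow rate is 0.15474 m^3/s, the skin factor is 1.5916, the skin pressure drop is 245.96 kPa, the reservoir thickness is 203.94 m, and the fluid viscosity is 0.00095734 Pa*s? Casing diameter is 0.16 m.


k = S*q*mu / (2*pi*dP_s*1000*hr)
k = 1.5916*0.15474*0.00095734 / (2*pi*245.96*1000*203.94)
k = 7.4809e-13 m^2
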